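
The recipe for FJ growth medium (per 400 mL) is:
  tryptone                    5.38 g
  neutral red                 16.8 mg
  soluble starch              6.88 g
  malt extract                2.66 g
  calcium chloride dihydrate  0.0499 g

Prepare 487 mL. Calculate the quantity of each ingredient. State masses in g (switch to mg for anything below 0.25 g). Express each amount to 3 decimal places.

tryptone 6.550 g; neutral red 20.454 mg; soluble starch 8.376 g; malt extract 3.239 g; calcium chloride dihydrate 60.753 mg

Ratio of target to recipe volume: 487 / 400 = 1.2175.
tryptone: 5.38 g × (487 mL / 400 mL) = 6.550 g
neutral red: 16.8 mg × (487 mL / 400 mL) = 20.454 mg
soluble starch: 6.88 g × (487 mL / 400 mL) = 8.376 g
malt extract: 2.66 g × (487 mL / 400 mL) = 3.239 g
calcium chloride dihydrate: 0.0499 g × (487 mL / 400 mL) = 0.0607533 g = 60.753 mg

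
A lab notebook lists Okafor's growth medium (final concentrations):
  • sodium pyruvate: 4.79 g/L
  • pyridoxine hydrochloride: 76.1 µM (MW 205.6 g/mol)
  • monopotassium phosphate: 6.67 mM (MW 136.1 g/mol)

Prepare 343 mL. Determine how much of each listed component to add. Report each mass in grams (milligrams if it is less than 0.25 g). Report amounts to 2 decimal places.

Target volume = 343 mL = 0.343 L.
sodium pyruvate: 4.79 g/L × 0.343 L = 1.64 g
pyridoxine hydrochloride: 76.1 µmol/L × 205.6 g/mol × 0.343 L ÷ 1000 = 5.37 mg
monopotassium phosphate: 6.67 mmol/L × 136.1 g/mol × 0.343 L ÷ 1000 = 0.31 g

sodium pyruvate 1.64 g; pyridoxine hydrochloride 5.37 mg; monopotassium phosphate 0.31 g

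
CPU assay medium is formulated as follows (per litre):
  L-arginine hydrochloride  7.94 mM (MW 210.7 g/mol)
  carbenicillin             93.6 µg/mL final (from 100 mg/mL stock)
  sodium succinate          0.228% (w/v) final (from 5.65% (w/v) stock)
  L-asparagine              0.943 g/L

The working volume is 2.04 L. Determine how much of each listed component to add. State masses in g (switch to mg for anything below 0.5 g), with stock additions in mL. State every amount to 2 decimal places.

L-arginine hydrochloride 3.41 g; carbenicillin 1.91 mL; sodium succinate 82.32 mL; L-asparagine 1.92 g

Scale factor relative to 1 L: 2.04.
L-arginine hydrochloride: 7.94 mmol/L × 210.7 g/mol × 2.04 L ÷ 1000 = 3.41 g
carbenicillin: dilute stock: 93.6 µg/mL × 2040 mL ÷ 100000 µg/mL = 1.91 mL
sodium succinate: C1V1 = C2V2 → 0.228% ÷ 5.65% × 2040 mL = 82.32 mL
L-asparagine: 0.943 g/L × 2.04 L = 1.92 g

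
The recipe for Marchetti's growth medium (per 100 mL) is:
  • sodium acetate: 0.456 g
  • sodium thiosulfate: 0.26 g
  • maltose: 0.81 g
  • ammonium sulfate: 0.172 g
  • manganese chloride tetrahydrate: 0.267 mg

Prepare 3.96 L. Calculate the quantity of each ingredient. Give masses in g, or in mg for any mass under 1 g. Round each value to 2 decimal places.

Ratio of target to recipe volume: 3960 / 100 = 39.6.
sodium acetate: 0.456 g × (3960 mL / 100 mL) = 18.06 g
sodium thiosulfate: 0.26 g × (3960 mL / 100 mL) = 10.30 g
maltose: 0.81 g × (3960 mL / 100 mL) = 32.08 g
ammonium sulfate: 0.172 g × (3960 mL / 100 mL) = 6.81 g
manganese chloride tetrahydrate: 0.267 mg × (3960 mL / 100 mL) = 10.57 mg

sodium acetate 18.06 g; sodium thiosulfate 10.30 g; maltose 32.08 g; ammonium sulfate 6.81 g; manganese chloride tetrahydrate 10.57 mg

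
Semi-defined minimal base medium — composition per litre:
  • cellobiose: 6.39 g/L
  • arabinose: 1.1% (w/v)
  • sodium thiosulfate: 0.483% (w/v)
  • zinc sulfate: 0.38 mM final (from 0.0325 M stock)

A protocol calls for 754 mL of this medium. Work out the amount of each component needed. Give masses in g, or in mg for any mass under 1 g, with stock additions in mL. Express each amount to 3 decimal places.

cellobiose 4.818 g; arabinose 8.294 g; sodium thiosulfate 3.642 g; zinc sulfate 8.816 mL

Scale factor relative to 1 L: 0.754.
cellobiose: 6.39 g/L × 0.754 L = 4.818 g
arabinose: 1.1 g per 100 mL × 754 mL ÷ 100 = 8.294 g
sodium thiosulfate: 0.483% w/v = 4.83 g/L → 4.83 × 0.754 L = 3.642 g
zinc sulfate: V = C2·V2/C1 = 0.38 mM × 754 mL ÷ 32.5 mM = 8.816 mL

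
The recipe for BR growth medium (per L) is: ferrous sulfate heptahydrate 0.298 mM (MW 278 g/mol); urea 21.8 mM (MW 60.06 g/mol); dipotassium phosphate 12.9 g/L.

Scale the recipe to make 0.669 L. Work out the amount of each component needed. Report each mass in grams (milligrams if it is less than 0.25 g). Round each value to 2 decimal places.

Scale factor relative to 1 L: 0.669.
ferrous sulfate heptahydrate: 0.298 mmol/L × 278 mg/mmol × 0.669 L = 55.42 mg
urea: 21.8 mmol/L × 60.06 g/mol × 0.669 L ÷ 1000 = 0.88 g
dipotassium phosphate: 12.9 g/L × 0.669 L = 8.63 g

ferrous sulfate heptahydrate 55.42 mg; urea 0.88 g; dipotassium phosphate 8.63 g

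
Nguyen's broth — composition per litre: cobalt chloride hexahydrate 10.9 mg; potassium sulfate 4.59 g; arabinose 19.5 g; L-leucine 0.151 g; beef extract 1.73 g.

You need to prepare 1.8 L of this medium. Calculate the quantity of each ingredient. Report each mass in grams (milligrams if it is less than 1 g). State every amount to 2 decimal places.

cobalt chloride hexahydrate 19.62 mg; potassium sulfate 8.26 g; arabinose 35.10 g; L-leucine 271.80 mg; beef extract 3.11 g

Scale factor = 1800 mL / 1000 mL = 1.8.
cobalt chloride hexahydrate: 10.9 mg × (1800 mL / 1000 mL) = 19.62 mg
potassium sulfate: 4.59 g × (1800 mL / 1000 mL) = 8.26 g
arabinose: 19.5 g × (1800 mL / 1000 mL) = 35.10 g
L-leucine: 0.151 g × (1800 mL / 1000 mL) = 0.2718 g = 271.80 mg
beef extract: 1.73 g × (1800 mL / 1000 mL) = 3.11 g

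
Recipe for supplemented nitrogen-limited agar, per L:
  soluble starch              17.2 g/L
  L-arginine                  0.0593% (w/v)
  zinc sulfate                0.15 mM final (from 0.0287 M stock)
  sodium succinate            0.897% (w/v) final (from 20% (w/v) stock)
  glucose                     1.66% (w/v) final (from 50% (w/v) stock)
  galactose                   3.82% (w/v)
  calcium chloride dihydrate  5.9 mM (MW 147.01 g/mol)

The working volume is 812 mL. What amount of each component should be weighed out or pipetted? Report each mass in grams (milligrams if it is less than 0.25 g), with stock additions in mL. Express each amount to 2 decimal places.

Scale factor relative to 1 L: 0.812.
soluble starch: 17.2 g/L × 0.812 L = 13.97 g
L-arginine: 0.0593% w/v = 0.593 g/L → 0.593 × 0.812 L = 0.48 g
zinc sulfate: V = C2·V2/C1 = 0.15 mM × 812 mL ÷ 28.7 mM = 4.24 mL
sodium succinate: C1V1 = C2V2 → 0.897% ÷ 20% × 812 mL = 36.42 mL
glucose: C1V1 = C2V2 → 1.66% ÷ 50% × 812 mL = 26.96 mL
galactose: 3.82% w/v = 38.2 g/L → 38.2 × 0.812 L = 31.02 g
calcium chloride dihydrate: 5.9 mmol/L × 147.01 g/mol × 0.812 L ÷ 1000 = 0.70 g

soluble starch 13.97 g; L-arginine 0.48 g; zinc sulfate 4.24 mL; sodium succinate 36.42 mL; glucose 26.96 mL; galactose 31.02 g; calcium chloride dihydrate 0.70 g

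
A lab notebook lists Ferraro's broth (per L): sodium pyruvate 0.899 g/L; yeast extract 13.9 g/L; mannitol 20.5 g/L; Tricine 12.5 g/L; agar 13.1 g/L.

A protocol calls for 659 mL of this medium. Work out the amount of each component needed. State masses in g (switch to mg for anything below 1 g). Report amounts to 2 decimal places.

Working volume: 659 mL = 0.659 L.
sodium pyruvate: 0.899 g/L × 0.659 L = 0.592441 g = 592.44 mg
yeast extract: 13.9 g/L × 0.659 L = 9.16 g
mannitol: 20.5 g/L × 0.659 L = 13.51 g
Tricine: 12.5 g/L × 0.659 L = 8.24 g
agar: 13.1 g/L × 0.659 L = 8.63 g

sodium pyruvate 592.44 mg; yeast extract 9.16 g; mannitol 13.51 g; Tricine 8.24 g; agar 8.63 g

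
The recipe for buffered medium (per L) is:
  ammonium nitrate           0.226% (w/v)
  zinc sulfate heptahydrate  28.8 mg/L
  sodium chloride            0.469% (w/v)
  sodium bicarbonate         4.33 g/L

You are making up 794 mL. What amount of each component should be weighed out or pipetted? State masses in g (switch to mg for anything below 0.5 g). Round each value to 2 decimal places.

ammonium nitrate 1.79 g; zinc sulfate heptahydrate 22.87 mg; sodium chloride 3.72 g; sodium bicarbonate 3.44 g

Scale factor relative to 1 L: 0.794.
ammonium nitrate: 0.226 g per 100 mL × 794 mL ÷ 100 = 1.79 g
zinc sulfate heptahydrate: 28.8 mg/L × 0.794 L = 22.87 mg
sodium chloride: 0.469 g per 100 mL × 794 mL ÷ 100 = 3.72 g
sodium bicarbonate: 4.33 g/L × 0.794 L = 3.44 g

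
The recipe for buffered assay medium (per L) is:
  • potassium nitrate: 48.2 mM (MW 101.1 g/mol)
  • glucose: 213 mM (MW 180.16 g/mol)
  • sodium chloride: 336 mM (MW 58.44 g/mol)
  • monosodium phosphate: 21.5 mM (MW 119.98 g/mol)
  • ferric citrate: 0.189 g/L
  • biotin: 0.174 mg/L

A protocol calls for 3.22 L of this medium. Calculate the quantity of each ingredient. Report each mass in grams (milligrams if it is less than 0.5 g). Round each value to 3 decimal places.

potassium nitrate 15.691 g; glucose 123.565 g; sodium chloride 63.227 g; monosodium phosphate 8.306 g; ferric citrate 0.609 g; biotin 0.560 mg

Working volume: 3.22 L.
potassium nitrate: 48.2 mmol/L × 101.1 g/mol × 3.22 L ÷ 1000 = 15.691 g
glucose: 213 mmol/L × 180.16 g/mol × 3.22 L ÷ 1000 = 123.565 g
sodium chloride: 336 mmol/L × 58.44 g/mol × 3.22 L ÷ 1000 = 63.227 g
monosodium phosphate: 21.5 mmol/L × 119.98 g/mol × 3.22 L ÷ 1000 = 8.306 g
ferric citrate: 0.189 g/L × 3.22 L = 0.609 g
biotin: 0.174 mg/L × 3.22 L = 0.560 mg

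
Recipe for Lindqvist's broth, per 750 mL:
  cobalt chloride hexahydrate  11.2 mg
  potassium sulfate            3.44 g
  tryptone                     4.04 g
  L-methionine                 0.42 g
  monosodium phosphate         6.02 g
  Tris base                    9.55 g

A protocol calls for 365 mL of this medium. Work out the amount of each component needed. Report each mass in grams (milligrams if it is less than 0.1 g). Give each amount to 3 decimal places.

Scale factor = 365 mL / 750 mL = 0.486667.
cobalt chloride hexahydrate: 11.2 mg × (365 mL / 750 mL) = 5.451 mg
potassium sulfate: 3.44 g × (365 mL / 750 mL) = 1.674 g
tryptone: 4.04 g × (365 mL / 750 mL) = 1.966 g
L-methionine: 0.42 g × (365 mL / 750 mL) = 0.204 g
monosodium phosphate: 6.02 g × (365 mL / 750 mL) = 2.930 g
Tris base: 9.55 g × (365 mL / 750 mL) = 4.648 g

cobalt chloride hexahydrate 5.451 mg; potassium sulfate 1.674 g; tryptone 1.966 g; L-methionine 0.204 g; monosodium phosphate 2.930 g; Tris base 4.648 g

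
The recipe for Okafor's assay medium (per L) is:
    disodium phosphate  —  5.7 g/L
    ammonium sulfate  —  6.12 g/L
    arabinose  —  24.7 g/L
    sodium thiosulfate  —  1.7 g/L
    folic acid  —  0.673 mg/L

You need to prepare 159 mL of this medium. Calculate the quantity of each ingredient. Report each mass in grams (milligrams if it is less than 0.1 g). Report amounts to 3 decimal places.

Target volume = 159 mL = 0.159 L.
disodium phosphate: 5.7 g/L × 0.159 L = 0.906 g
ammonium sulfate: 6.12 g/L × 0.159 L = 0.973 g
arabinose: 24.7 g/L × 0.159 L = 3.927 g
sodium thiosulfate: 1.7 g/L × 0.159 L = 0.270 g
folic acid: 0.673 mg/L × 0.159 L = 0.107 mg

disodium phosphate 0.906 g; ammonium sulfate 0.973 g; arabinose 3.927 g; sodium thiosulfate 0.270 g; folic acid 0.107 mg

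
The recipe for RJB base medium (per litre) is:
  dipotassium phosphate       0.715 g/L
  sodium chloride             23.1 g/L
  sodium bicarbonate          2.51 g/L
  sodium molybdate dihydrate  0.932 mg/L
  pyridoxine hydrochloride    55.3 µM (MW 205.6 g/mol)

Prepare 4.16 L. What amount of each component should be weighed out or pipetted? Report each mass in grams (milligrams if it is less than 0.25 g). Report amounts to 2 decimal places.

dipotassium phosphate 2.97 g; sodium chloride 96.10 g; sodium bicarbonate 10.44 g; sodium molybdate dihydrate 3.88 mg; pyridoxine hydrochloride 47.30 mg

Scale factor relative to 1 L: 4.16.
dipotassium phosphate: 0.715 g/L × 4.16 L = 2.97 g
sodium chloride: 23.1 g/L × 4.16 L = 96.10 g
sodium bicarbonate: 2.51 g/L × 4.16 L = 10.44 g
sodium molybdate dihydrate: 0.932 mg/L × 4.16 L = 3.88 mg
pyridoxine hydrochloride: 55.3 µmol/L × 205.6 g/mol × 4.16 L ÷ 1000 = 47.30 mg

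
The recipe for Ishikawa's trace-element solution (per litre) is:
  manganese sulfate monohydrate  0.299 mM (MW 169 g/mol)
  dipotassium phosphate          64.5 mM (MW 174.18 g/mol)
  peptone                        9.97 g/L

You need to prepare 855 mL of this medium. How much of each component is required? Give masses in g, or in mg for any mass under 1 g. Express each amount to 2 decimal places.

manganese sulfate monohydrate 43.20 mg; dipotassium phosphate 9.61 g; peptone 8.52 g

Scale factor relative to 1 L: 0.855.
manganese sulfate monohydrate: 0.299 mmol/L × 169 mg/mmol × 0.855 L = 43.20 mg
dipotassium phosphate: 64.5 mmol/L × 174.18 g/mol × 0.855 L ÷ 1000 = 9.61 g
peptone: 9.97 g/L × 0.855 L = 8.52 g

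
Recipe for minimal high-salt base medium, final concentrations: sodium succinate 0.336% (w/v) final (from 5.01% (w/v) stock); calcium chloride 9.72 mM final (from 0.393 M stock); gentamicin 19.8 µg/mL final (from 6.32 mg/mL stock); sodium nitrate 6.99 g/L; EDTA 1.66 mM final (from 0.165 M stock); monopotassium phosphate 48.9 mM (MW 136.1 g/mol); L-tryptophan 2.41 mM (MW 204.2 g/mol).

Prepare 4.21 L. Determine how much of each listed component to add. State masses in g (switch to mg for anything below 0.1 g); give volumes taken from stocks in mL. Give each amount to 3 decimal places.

sodium succinate 282.347 mL; calcium chloride 104.125 mL; gentamicin 13.190 mL; sodium nitrate 29.428 g; EDTA 42.355 mL; monopotassium phosphate 28.019 g; L-tryptophan 2.072 g

Scale factor relative to 1 L: 4.21.
sodium succinate: dilute stock: 0.336% ÷ 5.01% × 4210 mL = 282.347 mL
calcium chloride: C1V1 = C2V2 → 9.72 mM × 4210 mL ÷ 393 mM = 104.125 mL
gentamicin: V = C2·V2/C1 = 19.8 µg/mL × 4210 mL ÷ 6320 µg/mL = 13.190 mL
sodium nitrate: 6.99 g/L × 4.21 L = 29.428 g
EDTA: V = C2·V2/C1 = 1.66 mM × 4210 mL ÷ 165 mM = 42.355 mL
monopotassium phosphate: 48.9 mmol/L × 136.1 g/mol × 4.21 L ÷ 1000 = 28.019 g
L-tryptophan: 2.41 mmol/L × 204.2 g/mol × 4.21 L ÷ 1000 = 2.072 g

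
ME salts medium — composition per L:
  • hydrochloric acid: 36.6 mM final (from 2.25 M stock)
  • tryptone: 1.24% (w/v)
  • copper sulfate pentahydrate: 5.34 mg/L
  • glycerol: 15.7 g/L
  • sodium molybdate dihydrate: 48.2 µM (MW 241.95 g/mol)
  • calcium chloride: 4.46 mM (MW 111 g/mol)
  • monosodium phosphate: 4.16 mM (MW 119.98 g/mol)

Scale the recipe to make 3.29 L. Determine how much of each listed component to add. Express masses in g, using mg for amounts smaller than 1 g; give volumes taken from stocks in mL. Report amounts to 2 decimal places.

hydrochloric acid 53.52 mL; tryptone 40.80 g; copper sulfate pentahydrate 17.57 mg; glycerol 51.65 g; sodium molybdate dihydrate 38.37 mg; calcium chloride 1.63 g; monosodium phosphate 1.64 g

Working volume: 3.29 L.
hydrochloric acid: dilute stock: 36.6 mM × 3290 mL ÷ 2250 mM = 53.52 mL
tryptone: 1.24 g per 100 mL × 3290 mL ÷ 100 = 40.80 g
copper sulfate pentahydrate: 5.34 mg/L × 3.29 L = 17.57 mg
glycerol: 15.7 g/L × 3.29 L = 51.65 g
sodium molybdate dihydrate: 48.2 µmol/L × 241.95 g/mol × 3.29 L ÷ 1000 = 38.37 mg
calcium chloride: 4.46 mmol/L × 111 g/mol × 3.29 L ÷ 1000 = 1.63 g
monosodium phosphate: 4.16 mmol/L × 119.98 g/mol × 3.29 L ÷ 1000 = 1.64 g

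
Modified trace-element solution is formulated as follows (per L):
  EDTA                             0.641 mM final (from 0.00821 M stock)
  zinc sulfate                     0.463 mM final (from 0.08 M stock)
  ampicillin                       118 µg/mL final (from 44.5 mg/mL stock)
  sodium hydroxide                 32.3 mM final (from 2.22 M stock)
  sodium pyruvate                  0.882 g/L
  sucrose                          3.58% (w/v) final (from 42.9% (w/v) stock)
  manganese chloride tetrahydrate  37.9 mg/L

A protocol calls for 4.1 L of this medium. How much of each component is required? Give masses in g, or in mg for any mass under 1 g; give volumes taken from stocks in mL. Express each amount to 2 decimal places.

EDTA 320.11 mL; zinc sulfate 23.73 mL; ampicillin 10.87 mL; sodium hydroxide 59.65 mL; sodium pyruvate 3.62 g; sucrose 342.14 mL; manganese chloride tetrahydrate 155.39 mg

Scale factor relative to 1 L: 4.1.
EDTA: dilute stock: 0.641 mM × 4100 mL ÷ 8.21 mM = 320.11 mL
zinc sulfate: V = C2·V2/C1 = 0.463 mM × 4100 mL ÷ 80 mM = 23.73 mL
ampicillin: dilute stock: 118 µg/mL × 4100 mL ÷ 44500 µg/mL = 10.87 mL
sodium hydroxide: V = C2·V2/C1 = 32.3 mM × 4100 mL ÷ 2220 mM = 59.65 mL
sodium pyruvate: 0.882 g/L × 4.1 L = 3.62 g
sucrose: dilute stock: 3.58% ÷ 42.9% × 4100 mL = 342.14 mL
manganese chloride tetrahydrate: 37.9 mg/L × 4.1 L = 155.39 mg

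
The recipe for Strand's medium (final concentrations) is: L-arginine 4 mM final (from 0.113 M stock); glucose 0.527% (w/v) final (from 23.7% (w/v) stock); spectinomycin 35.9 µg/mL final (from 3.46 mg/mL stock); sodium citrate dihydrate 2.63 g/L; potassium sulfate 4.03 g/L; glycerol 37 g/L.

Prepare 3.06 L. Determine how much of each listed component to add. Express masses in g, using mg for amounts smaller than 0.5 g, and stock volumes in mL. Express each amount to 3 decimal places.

Scale factor relative to 1 L: 3.06.
L-arginine: dilute stock: 4 mM × 3060 mL ÷ 113 mM = 108.319 mL
glucose: C1V1 = C2V2 → 0.527% ÷ 23.7% × 3060 mL = 68.043 mL
spectinomycin: V = C2·V2/C1 = 35.9 µg/mL × 3060 mL ÷ 3460 µg/mL = 31.750 mL
sodium citrate dihydrate: 2.63 g/L × 3.06 L = 8.048 g
potassium sulfate: 4.03 g/L × 3.06 L = 12.332 g
glycerol: 37 g/L × 3.06 L = 113.220 g

L-arginine 108.319 mL; glucose 68.043 mL; spectinomycin 31.750 mL; sodium citrate dihydrate 8.048 g; potassium sulfate 12.332 g; glycerol 113.220 g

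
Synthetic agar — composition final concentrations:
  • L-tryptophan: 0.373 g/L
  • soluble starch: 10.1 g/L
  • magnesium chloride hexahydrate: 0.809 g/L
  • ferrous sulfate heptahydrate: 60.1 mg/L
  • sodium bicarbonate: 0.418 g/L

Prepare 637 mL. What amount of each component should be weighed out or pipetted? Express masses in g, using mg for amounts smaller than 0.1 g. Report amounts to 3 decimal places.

Scale factor relative to 1 L: 0.637.
L-tryptophan: 0.373 g/L × 0.637 L = 0.238 g
soluble starch: 10.1 g/L × 0.637 L = 6.434 g
magnesium chloride hexahydrate: 0.809 g/L × 0.637 L = 0.515 g
ferrous sulfate heptahydrate: 60.1 mg/L × 0.637 L = 38.284 mg
sodium bicarbonate: 0.418 g/L × 0.637 L = 0.266 g

L-tryptophan 0.238 g; soluble starch 6.434 g; magnesium chloride hexahydrate 0.515 g; ferrous sulfate heptahydrate 38.284 mg; sodium bicarbonate 0.266 g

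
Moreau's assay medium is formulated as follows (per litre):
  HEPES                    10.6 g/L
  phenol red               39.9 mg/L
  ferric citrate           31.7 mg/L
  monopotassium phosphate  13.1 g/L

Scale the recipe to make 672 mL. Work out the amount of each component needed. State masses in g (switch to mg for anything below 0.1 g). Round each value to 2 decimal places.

Scale factor relative to 1 L: 0.672.
HEPES: 10.6 g/L × 0.672 L = 7.12 g
phenol red: 39.9 mg/L × 0.672 L = 26.81 mg
ferric citrate: 31.7 mg/L × 0.672 L = 21.30 mg
monopotassium phosphate: 13.1 g/L × 0.672 L = 8.80 g

HEPES 7.12 g; phenol red 26.81 mg; ferric citrate 21.30 mg; monopotassium phosphate 8.80 g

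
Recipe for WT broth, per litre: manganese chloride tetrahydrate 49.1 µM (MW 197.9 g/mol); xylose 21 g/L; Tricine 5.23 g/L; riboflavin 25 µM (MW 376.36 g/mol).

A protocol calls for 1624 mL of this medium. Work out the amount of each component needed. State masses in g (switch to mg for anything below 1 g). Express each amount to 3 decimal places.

Working volume: 1624 mL = 1.624 L.
manganese chloride tetrahydrate: 49.1 µmol/L × 197.9 g/mol × 1.624 L ÷ 1000 = 15.780 mg
xylose: 21 g/L × 1.624 L = 34.104 g
Tricine: 5.23 g/L × 1.624 L = 8.494 g
riboflavin: 25 µmol/L × 376.36 g/mol × 1.624 L ÷ 1000 = 15.280 mg

manganese chloride tetrahydrate 15.780 mg; xylose 34.104 g; Tricine 8.494 g; riboflavin 15.280 mg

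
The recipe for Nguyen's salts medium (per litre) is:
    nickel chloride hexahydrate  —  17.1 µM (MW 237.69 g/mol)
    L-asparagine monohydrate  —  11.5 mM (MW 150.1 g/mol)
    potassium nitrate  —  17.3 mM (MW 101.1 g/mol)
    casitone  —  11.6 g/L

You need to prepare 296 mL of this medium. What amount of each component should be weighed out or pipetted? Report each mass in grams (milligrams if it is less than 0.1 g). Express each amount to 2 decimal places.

nickel chloride hexahydrate 1.20 mg; L-asparagine monohydrate 0.51 g; potassium nitrate 0.52 g; casitone 3.43 g

Target volume = 296 mL = 0.296 L.
nickel chloride hexahydrate: 17.1 µmol/L × 237.69 g/mol × 0.296 L ÷ 1000 = 1.20 mg
L-asparagine monohydrate: 11.5 mmol/L × 150.1 g/mol × 0.296 L ÷ 1000 = 0.51 g
potassium nitrate: 17.3 mmol/L × 101.1 g/mol × 0.296 L ÷ 1000 = 0.52 g
casitone: 11.6 g/L × 0.296 L = 3.43 g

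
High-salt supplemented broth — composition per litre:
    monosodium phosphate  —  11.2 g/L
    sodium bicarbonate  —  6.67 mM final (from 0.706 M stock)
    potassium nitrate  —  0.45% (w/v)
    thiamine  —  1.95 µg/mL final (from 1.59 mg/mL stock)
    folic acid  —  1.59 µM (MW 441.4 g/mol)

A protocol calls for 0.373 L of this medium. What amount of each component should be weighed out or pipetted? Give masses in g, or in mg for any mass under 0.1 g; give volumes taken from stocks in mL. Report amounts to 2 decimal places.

Scale factor relative to 1 L: 0.373.
monosodium phosphate: 11.2 g/L × 0.373 L = 4.18 g
sodium bicarbonate: V = C2·V2/C1 = 6.67 mM × 373 mL ÷ 706 mM = 3.52 mL
potassium nitrate: 0.45% w/v = 4.5 g/L → 4.5 × 0.373 L = 1.68 g
thiamine: V = C2·V2/C1 = 1.95 µg/mL × 373 mL ÷ 1590 µg/mL = 0.46 mL
folic acid: 1.59 µmol/L × 441.4 g/mol × 0.373 L ÷ 1000 = 0.26 mg

monosodium phosphate 4.18 g; sodium bicarbonate 3.52 mL; potassium nitrate 1.68 g; thiamine 0.46 mL; folic acid 0.26 mg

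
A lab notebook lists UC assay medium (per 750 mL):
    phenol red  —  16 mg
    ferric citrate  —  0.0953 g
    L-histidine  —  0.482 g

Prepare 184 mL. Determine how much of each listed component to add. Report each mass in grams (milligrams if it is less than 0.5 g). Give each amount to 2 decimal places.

phenol red 3.93 mg; ferric citrate 23.38 mg; L-histidine 118.25 mg

Ratio of target to recipe volume: 184 / 750 = 0.245333.
phenol red: 16 mg × (184 mL / 750 mL) = 3.93 mg
ferric citrate: 0.0953 g × (184 mL / 750 mL) = 0.0233803 g = 23.38 mg
L-histidine: 0.482 g × (184 mL / 750 mL) = 0.118251 g = 118.25 mg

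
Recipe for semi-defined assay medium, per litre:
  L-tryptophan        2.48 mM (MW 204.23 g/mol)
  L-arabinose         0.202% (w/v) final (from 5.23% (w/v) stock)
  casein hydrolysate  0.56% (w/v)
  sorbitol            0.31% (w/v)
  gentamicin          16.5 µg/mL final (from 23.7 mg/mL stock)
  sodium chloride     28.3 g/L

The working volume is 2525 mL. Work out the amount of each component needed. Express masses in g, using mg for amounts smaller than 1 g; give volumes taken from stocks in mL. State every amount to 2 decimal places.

L-tryptophan 1.28 g; L-arabinose 97.52 mL; casein hydrolysate 14.14 g; sorbitol 7.83 g; gentamicin 1.76 mL; sodium chloride 71.46 g

Target volume = 2525 mL = 2.525 L.
L-tryptophan: 2.48 mmol/L × 204.23 g/mol × 2.525 L ÷ 1000 = 1.28 g
L-arabinose: V = C2·V2/C1 = 0.202% ÷ 5.23% × 2525 mL = 97.52 mL
casein hydrolysate: 0.56% w/v = 5.6 g/L → 5.6 × 2.525 L = 14.14 g
sorbitol: 0.31% w/v = 3.1 g/L → 3.1 × 2.525 L = 7.83 g
gentamicin: dilute stock: 16.5 µg/mL × 2525 mL ÷ 23700 µg/mL = 1.76 mL
sodium chloride: 28.3 g/L × 2.525 L = 71.46 g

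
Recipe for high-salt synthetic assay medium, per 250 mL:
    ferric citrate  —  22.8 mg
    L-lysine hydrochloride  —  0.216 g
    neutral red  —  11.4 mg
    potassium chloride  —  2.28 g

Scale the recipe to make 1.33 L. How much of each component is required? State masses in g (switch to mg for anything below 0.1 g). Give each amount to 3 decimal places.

Ratio of target to recipe volume: 1330 / 250 = 5.32.
ferric citrate: 22.8 mg × (1330 mL / 250 mL) = 121.296 mg = 0.121 g
L-lysine hydrochloride: 0.216 g × (1330 mL / 250 mL) = 1.149 g
neutral red: 11.4 mg × (1330 mL / 250 mL) = 60.648 mg
potassium chloride: 2.28 g × (1330 mL / 250 mL) = 12.130 g

ferric citrate 0.121 g; L-lysine hydrochloride 1.149 g; neutral red 60.648 mg; potassium chloride 12.130 g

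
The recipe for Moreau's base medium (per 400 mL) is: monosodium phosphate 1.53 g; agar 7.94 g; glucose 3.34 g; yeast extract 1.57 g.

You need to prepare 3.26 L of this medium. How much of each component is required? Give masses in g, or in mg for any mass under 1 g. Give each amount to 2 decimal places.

Scale factor = 3260 mL / 400 mL = 8.15.
monosodium phosphate: 1.53 g × (3260 mL / 400 mL) = 12.47 g
agar: 7.94 g × (3260 mL / 400 mL) = 64.71 g
glucose: 3.34 g × (3260 mL / 400 mL) = 27.22 g
yeast extract: 1.57 g × (3260 mL / 400 mL) = 12.80 g

monosodium phosphate 12.47 g; agar 64.71 g; glucose 27.22 g; yeast extract 12.80 g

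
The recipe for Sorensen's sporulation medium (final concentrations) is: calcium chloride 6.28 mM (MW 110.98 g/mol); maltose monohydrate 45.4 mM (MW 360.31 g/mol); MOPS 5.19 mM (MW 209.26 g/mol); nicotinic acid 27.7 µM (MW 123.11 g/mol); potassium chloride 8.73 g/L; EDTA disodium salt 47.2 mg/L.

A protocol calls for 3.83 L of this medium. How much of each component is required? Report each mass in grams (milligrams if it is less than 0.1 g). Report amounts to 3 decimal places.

Working volume: 3.83 L.
calcium chloride: 6.28 mmol/L × 110.98 g/mol × 3.83 L ÷ 1000 = 2.669 g
maltose monohydrate: 45.4 mmol/L × 360.31 g/mol × 3.83 L ÷ 1000 = 62.651 g
MOPS: 5.19 mmol/L × 209.26 g/mol × 3.83 L ÷ 1000 = 4.160 g
nicotinic acid: 27.7 µmol/L × 123.11 g/mol × 3.83 L ÷ 1000 = 13.061 mg
potassium chloride: 8.73 g/L × 3.83 L = 33.436 g
EDTA disodium salt: 47.2 mg/L × 3.83 L = 180.776 mg = 0.181 g

calcium chloride 2.669 g; maltose monohydrate 62.651 g; MOPS 4.160 g; nicotinic acid 13.061 mg; potassium chloride 33.436 g; EDTA disodium salt 0.181 g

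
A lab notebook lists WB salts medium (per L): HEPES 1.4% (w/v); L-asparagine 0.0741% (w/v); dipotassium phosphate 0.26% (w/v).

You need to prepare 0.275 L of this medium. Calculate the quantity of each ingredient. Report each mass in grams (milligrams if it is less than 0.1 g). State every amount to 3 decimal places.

HEPES 3.850 g; L-asparagine 0.204 g; dipotassium phosphate 0.715 g

Working volume: 0.275 L.
HEPES: 1.4 g per 100 mL × 275 mL ÷ 100 = 3.850 g
L-asparagine: 0.0741% w/v = 0.741 g/L → 0.741 × 0.275 L = 0.204 g
dipotassium phosphate: 0.26% w/v = 2.6 g/L → 2.6 × 0.275 L = 0.715 g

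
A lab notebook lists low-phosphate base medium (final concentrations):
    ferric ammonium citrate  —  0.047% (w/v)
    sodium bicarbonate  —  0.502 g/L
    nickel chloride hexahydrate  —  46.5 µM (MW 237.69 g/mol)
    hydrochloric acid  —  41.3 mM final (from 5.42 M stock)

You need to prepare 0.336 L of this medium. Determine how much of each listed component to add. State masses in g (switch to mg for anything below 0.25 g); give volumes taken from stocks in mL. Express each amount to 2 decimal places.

Working volume: 0.336 L.
ferric ammonium citrate: 0.047% w/v = 0.47 g/L → 0.47 × 0.336 L = 0.15792 g = 157.92 mg
sodium bicarbonate: 0.502 g/L × 0.336 L = 0.168672 g = 168.67 mg
nickel chloride hexahydrate: 46.5 µmol/L × 237.69 g/mol × 0.336 L ÷ 1000 = 3.71 mg
hydrochloric acid: C1V1 = C2V2 → 41.3 mM × 336 mL ÷ 5420 mM = 2.56 mL

ferric ammonium citrate 157.92 mg; sodium bicarbonate 168.67 mg; nickel chloride hexahydrate 3.71 mg; hydrochloric acid 2.56 mL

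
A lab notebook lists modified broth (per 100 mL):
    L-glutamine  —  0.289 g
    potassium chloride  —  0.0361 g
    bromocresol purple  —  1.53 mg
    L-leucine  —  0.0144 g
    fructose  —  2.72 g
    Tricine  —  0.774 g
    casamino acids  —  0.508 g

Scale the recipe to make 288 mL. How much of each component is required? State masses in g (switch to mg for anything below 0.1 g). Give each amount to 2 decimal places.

L-glutamine 0.83 g; potassium chloride 0.10 g; bromocresol purple 4.41 mg; L-leucine 41.47 mg; fructose 7.83 g; Tricine 2.23 g; casamino acids 1.46 g

Ratio of target to recipe volume: 288 / 100 = 2.88.
L-glutamine: 0.289 g × (288 mL / 100 mL) = 0.83 g
potassium chloride: 0.0361 g × (288 mL / 100 mL) = 0.10 g
bromocresol purple: 1.53 mg × (288 mL / 100 mL) = 4.41 mg
L-leucine: 0.0144 g × (288 mL / 100 mL) = 0.041472 g = 41.47 mg
fructose: 2.72 g × (288 mL / 100 mL) = 7.83 g
Tricine: 0.774 g × (288 mL / 100 mL) = 2.23 g
casamino acids: 0.508 g × (288 mL / 100 mL) = 1.46 g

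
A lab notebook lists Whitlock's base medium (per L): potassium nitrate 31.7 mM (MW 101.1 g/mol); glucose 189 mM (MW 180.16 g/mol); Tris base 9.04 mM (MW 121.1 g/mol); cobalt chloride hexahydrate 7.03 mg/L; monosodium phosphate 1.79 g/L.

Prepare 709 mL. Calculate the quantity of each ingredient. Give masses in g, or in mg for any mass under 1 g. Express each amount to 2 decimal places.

Working volume: 709 mL = 0.709 L.
potassium nitrate: 31.7 mmol/L × 101.1 g/mol × 0.709 L ÷ 1000 = 2.27 g
glucose: 189 mmol/L × 180.16 g/mol × 0.709 L ÷ 1000 = 24.14 g
Tris base: 9.04 mmol/L × 121.1 mg/mmol × 0.709 L = 776.17 mg
cobalt chloride hexahydrate: 7.03 mg/L × 0.709 L = 4.98 mg
monosodium phosphate: 1.79 g/L × 0.709 L = 1.27 g

potassium nitrate 2.27 g; glucose 24.14 g; Tris base 776.17 mg; cobalt chloride hexahydrate 4.98 mg; monosodium phosphate 1.27 g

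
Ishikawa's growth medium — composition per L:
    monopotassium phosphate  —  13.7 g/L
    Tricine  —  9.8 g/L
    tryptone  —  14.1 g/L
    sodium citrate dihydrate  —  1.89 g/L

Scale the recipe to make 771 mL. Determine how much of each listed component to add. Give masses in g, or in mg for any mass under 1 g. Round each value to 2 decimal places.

monopotassium phosphate 10.56 g; Tricine 7.56 g; tryptone 10.87 g; sodium citrate dihydrate 1.46 g

Scale factor relative to 1 L: 0.771.
monopotassium phosphate: 13.7 g/L × 0.771 L = 10.56 g
Tricine: 9.8 g/L × 0.771 L = 7.56 g
tryptone: 14.1 g/L × 0.771 L = 10.87 g
sodium citrate dihydrate: 1.89 g/L × 0.771 L = 1.46 g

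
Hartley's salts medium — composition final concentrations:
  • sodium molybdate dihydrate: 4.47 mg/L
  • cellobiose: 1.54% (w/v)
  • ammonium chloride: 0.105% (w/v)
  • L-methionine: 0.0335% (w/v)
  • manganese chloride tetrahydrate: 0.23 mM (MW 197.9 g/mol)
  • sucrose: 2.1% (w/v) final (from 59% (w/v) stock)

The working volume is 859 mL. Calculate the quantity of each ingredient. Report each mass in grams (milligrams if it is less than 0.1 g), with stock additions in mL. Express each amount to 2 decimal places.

Scale factor relative to 1 L: 0.859.
sodium molybdate dihydrate: 4.47 mg/L × 0.859 L = 3.84 mg
cellobiose: 1.54 g per 100 mL × 859 mL ÷ 100 = 13.23 g
ammonium chloride: 0.105% w/v = 1.05 g/L → 1.05 × 0.859 L = 0.90 g
L-methionine: 0.0335% w/v = 0.335 g/L → 0.335 × 0.859 L = 0.29 g
manganese chloride tetrahydrate: 0.23 mmol/L × 197.9 mg/mmol × 0.859 L = 39.10 mg
sucrose: dilute stock: 2.1% ÷ 59% × 859 mL = 30.57 mL

sodium molybdate dihydrate 3.84 mg; cellobiose 13.23 g; ammonium chloride 0.90 g; L-methionine 0.29 g; manganese chloride tetrahydrate 39.10 mg; sucrose 30.57 mL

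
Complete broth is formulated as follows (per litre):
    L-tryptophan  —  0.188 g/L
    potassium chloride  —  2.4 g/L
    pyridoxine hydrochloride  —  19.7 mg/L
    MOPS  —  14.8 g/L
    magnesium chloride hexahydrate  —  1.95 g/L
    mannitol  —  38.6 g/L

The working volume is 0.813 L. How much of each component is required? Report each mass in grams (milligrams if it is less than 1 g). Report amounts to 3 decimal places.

Scale factor relative to 1 L: 0.813.
L-tryptophan: 0.188 g/L × 0.813 L = 0.152844 g = 152.844 mg
potassium chloride: 2.4 g/L × 0.813 L = 1.951 g
pyridoxine hydrochloride: 19.7 mg/L × 0.813 L = 16.016 mg
MOPS: 14.8 g/L × 0.813 L = 12.032 g
magnesium chloride hexahydrate: 1.95 g/L × 0.813 L = 1.585 g
mannitol: 38.6 g/L × 0.813 L = 31.382 g

L-tryptophan 152.844 mg; potassium chloride 1.951 g; pyridoxine hydrochloride 16.016 mg; MOPS 12.032 g; magnesium chloride hexahydrate 1.585 g; mannitol 31.382 g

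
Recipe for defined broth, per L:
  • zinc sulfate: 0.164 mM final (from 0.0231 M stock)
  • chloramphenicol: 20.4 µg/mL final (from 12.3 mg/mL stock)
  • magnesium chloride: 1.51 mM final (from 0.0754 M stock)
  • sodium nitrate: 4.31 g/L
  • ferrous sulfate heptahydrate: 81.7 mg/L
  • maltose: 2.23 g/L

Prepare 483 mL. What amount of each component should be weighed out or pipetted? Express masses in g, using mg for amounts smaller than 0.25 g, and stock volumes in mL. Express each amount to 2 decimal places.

zinc sulfate 3.43 mL; chloramphenicol 0.80 mL; magnesium chloride 9.67 mL; sodium nitrate 2.08 g; ferrous sulfate heptahydrate 39.46 mg; maltose 1.08 g

Target volume = 483 mL = 0.483 L.
zinc sulfate: V = C2·V2/C1 = 0.164 mM × 483 mL ÷ 23.1 mM = 3.43 mL
chloramphenicol: V = C2·V2/C1 = 20.4 µg/mL × 483 mL ÷ 12300 µg/mL = 0.80 mL
magnesium chloride: V = C2·V2/C1 = 1.51 mM × 483 mL ÷ 75.4 mM = 9.67 mL
sodium nitrate: 4.31 g/L × 0.483 L = 2.08 g
ferrous sulfate heptahydrate: 81.7 mg/L × 0.483 L = 39.46 mg
maltose: 2.23 g/L × 0.483 L = 1.08 g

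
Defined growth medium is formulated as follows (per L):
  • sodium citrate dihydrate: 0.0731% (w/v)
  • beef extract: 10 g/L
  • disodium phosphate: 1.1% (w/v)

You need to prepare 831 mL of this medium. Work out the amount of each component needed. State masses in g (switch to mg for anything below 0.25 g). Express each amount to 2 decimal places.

sodium citrate dihydrate 0.61 g; beef extract 8.31 g; disodium phosphate 9.14 g

Scale factor relative to 1 L: 0.831.
sodium citrate dihydrate: 0.0731% w/v = 0.731 g/L → 0.731 × 0.831 L = 0.61 g
beef extract: 10 g/L × 0.831 L = 8.31 g
disodium phosphate: 1.1% w/v = 11 g/L → 11 × 0.831 L = 9.14 g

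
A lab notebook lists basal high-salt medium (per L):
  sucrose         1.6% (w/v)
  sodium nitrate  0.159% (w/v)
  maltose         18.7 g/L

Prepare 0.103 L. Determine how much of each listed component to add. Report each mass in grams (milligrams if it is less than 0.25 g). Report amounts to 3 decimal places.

Scale factor relative to 1 L: 0.103.
sucrose: 1.6% w/v = 16 g/L → 16 × 0.103 L = 1.648 g
sodium nitrate: 0.159 g per 100 mL × 103 mL ÷ 100 = 0.16377 g = 163.770 mg
maltose: 18.7 g/L × 0.103 L = 1.926 g

sucrose 1.648 g; sodium nitrate 163.770 mg; maltose 1.926 g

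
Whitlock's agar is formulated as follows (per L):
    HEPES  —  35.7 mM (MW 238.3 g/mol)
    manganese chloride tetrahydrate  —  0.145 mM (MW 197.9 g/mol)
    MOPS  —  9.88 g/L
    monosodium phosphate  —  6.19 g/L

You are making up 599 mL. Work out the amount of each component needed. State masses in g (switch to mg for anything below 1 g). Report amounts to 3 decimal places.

Scale factor relative to 1 L: 0.599.
HEPES: 35.7 mmol/L × 238.3 g/mol × 0.599 L ÷ 1000 = 5.096 g
manganese chloride tetrahydrate: 0.145 mmol/L × 197.9 mg/mmol × 0.599 L = 17.189 mg
MOPS: 9.88 g/L × 0.599 L = 5.918 g
monosodium phosphate: 6.19 g/L × 0.599 L = 3.708 g

HEPES 5.096 g; manganese chloride tetrahydrate 17.189 mg; MOPS 5.918 g; monosodium phosphate 3.708 g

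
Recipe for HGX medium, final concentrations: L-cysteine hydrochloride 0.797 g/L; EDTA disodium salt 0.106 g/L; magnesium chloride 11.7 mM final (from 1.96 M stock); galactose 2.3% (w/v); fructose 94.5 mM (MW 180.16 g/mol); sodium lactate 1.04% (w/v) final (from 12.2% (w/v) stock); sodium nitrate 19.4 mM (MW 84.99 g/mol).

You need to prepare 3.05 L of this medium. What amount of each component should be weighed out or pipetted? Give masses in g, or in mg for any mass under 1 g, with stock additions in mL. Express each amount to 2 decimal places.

L-cysteine hydrochloride 2.43 g; EDTA disodium salt 323.30 mg; magnesium chloride 18.21 mL; galactose 70.15 g; fructose 51.93 g; sodium lactate 260.00 mL; sodium nitrate 5.03 g

Scale factor relative to 1 L: 3.05.
L-cysteine hydrochloride: 0.797 g/L × 3.05 L = 2.43 g
EDTA disodium salt: 0.106 g/L × 3.05 L = 0.3233 g = 323.30 mg
magnesium chloride: V = C2·V2/C1 = 11.7 mM × 3050 mL ÷ 1960 mM = 18.21 mL
galactose: 2.3 g per 100 mL × 3050 mL ÷ 100 = 70.15 g
fructose: 94.5 mmol/L × 180.16 g/mol × 3.05 L ÷ 1000 = 51.93 g
sodium lactate: C1V1 = C2V2 → 1.04% ÷ 12.2% × 3050 mL = 260.00 mL
sodium nitrate: 19.4 mmol/L × 84.99 g/mol × 3.05 L ÷ 1000 = 5.03 g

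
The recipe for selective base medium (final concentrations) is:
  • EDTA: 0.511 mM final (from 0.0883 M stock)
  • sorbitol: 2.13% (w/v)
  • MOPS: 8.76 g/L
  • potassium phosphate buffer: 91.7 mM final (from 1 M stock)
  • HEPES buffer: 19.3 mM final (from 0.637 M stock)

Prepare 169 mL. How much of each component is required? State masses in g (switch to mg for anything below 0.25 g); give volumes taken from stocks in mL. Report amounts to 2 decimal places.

EDTA 0.98 mL; sorbitol 3.60 g; MOPS 1.48 g; potassium phosphate buffer 15.50 mL; HEPES buffer 5.12 mL

Working volume: 169 mL = 0.169 L.
EDTA: dilute stock: 0.511 mM × 169 mL ÷ 88.3 mM = 0.98 mL
sorbitol: 2.13 g per 100 mL × 169 mL ÷ 100 = 3.60 g
MOPS: 8.76 g/L × 0.169 L = 1.48 g
potassium phosphate buffer: dilute stock: 91.7 mM × 169 mL ÷ 1000 mM = 15.50 mL
HEPES buffer: dilute stock: 19.3 mM × 169 mL ÷ 637 mM = 5.12 mL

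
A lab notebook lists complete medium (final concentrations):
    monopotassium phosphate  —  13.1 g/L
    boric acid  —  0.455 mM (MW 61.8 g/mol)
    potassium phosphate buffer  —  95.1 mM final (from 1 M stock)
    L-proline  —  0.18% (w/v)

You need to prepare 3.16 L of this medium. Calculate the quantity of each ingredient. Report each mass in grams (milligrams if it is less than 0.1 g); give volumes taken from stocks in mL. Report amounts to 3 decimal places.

Working volume: 3.16 L.
monopotassium phosphate: 13.1 g/L × 3.16 L = 41.396 g
boric acid: 0.455 mmol/L × 61.8 mg/mmol × 3.16 L = 88.856 mg
potassium phosphate buffer: V = C2·V2/C1 = 95.1 mM × 3160 mL ÷ 1000 mM = 300.516 mL
L-proline: 0.18 g per 100 mL × 3160 mL ÷ 100 = 5.688 g

monopotassium phosphate 41.396 g; boric acid 88.856 mg; potassium phosphate buffer 300.516 mL; L-proline 5.688 g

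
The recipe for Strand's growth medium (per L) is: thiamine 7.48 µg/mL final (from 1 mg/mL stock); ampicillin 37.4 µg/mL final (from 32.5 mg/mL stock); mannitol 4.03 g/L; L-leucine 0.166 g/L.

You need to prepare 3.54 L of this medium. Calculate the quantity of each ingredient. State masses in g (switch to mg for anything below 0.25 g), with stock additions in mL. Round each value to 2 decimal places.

Scale factor relative to 1 L: 3.54.
thiamine: dilute stock: 7.48 µg/mL × 3540 mL ÷ 1000 µg/mL = 26.48 mL
ampicillin: dilute stock: 37.4 µg/mL × 3540 mL ÷ 32500 µg/mL = 4.07 mL
mannitol: 4.03 g/L × 3.54 L = 14.27 g
L-leucine: 0.166 g/L × 3.54 L = 0.59 g

thiamine 26.48 mL; ampicillin 4.07 mL; mannitol 14.27 g; L-leucine 0.59 g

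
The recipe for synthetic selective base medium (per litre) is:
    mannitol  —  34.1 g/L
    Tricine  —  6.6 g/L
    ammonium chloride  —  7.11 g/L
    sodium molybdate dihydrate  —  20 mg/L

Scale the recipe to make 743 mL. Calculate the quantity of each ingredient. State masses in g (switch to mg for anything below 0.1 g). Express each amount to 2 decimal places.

Working volume: 743 mL = 0.743 L.
mannitol: 34.1 g/L × 0.743 L = 25.34 g
Tricine: 6.6 g/L × 0.743 L = 4.90 g
ammonium chloride: 7.11 g/L × 0.743 L = 5.28 g
sodium molybdate dihydrate: 20 mg/L × 0.743 L = 14.86 mg

mannitol 25.34 g; Tricine 4.90 g; ammonium chloride 5.28 g; sodium molybdate dihydrate 14.86 mg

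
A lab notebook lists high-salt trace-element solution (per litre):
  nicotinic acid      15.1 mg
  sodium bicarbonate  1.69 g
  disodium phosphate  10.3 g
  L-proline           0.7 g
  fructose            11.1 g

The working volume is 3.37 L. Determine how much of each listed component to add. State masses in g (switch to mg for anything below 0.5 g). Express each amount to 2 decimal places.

nicotinic acid 50.89 mg; sodium bicarbonate 5.70 g; disodium phosphate 34.71 g; L-proline 2.36 g; fructose 37.41 g

Scale factor = 3370 mL / 1000 mL = 3.37.
nicotinic acid: 15.1 mg × (3370 mL / 1000 mL) = 50.89 mg
sodium bicarbonate: 1.69 g × (3370 mL / 1000 mL) = 5.70 g
disodium phosphate: 10.3 g × (3370 mL / 1000 mL) = 34.71 g
L-proline: 0.7 g × (3370 mL / 1000 mL) = 2.36 g
fructose: 11.1 g × (3370 mL / 1000 mL) = 37.41 g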